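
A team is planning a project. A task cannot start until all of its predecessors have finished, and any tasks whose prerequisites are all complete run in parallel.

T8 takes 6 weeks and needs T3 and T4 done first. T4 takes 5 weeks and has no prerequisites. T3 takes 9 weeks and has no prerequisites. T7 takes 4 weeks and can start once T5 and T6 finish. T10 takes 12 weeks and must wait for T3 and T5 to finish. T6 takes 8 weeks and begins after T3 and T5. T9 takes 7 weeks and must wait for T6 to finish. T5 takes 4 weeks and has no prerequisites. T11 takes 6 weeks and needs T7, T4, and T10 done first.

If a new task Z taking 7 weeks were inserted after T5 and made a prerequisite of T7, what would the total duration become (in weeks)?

Originally the project takes 27 weeks.
With Z inserted, T7 now waits for max(T5, T6, Z).
New critical path: T3→T6→T7→T11 = 9+8+4+6 = 27 ⇒ 27 weeks.

27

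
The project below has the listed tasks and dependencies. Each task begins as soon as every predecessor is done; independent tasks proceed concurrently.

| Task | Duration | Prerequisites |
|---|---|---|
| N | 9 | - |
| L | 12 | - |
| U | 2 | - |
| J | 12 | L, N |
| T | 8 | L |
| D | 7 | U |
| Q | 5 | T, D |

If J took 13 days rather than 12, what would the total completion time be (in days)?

Actual critical path: L→T→Q = 12+8+5 = 25 ⇒ 25 days.
J is off the critical path — its longest chain is 24 days, giving 1 of slack.
The binding chain switches to L→J = 12+13 = 25; finish 25 days.

25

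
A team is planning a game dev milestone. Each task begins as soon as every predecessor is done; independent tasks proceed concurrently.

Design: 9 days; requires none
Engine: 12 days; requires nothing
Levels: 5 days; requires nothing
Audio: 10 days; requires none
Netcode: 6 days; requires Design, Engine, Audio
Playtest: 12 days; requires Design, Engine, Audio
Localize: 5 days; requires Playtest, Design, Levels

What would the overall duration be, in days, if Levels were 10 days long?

Actual critical path: Engine→Playtest→Localize = 12+12+5 = 29 ⇒ 29 days.
Levels is off the critical path — its longest chain is 10 days, giving 19 of slack.
The critical path is still Engine→Playtest→Localize; finish is now 29 days.

29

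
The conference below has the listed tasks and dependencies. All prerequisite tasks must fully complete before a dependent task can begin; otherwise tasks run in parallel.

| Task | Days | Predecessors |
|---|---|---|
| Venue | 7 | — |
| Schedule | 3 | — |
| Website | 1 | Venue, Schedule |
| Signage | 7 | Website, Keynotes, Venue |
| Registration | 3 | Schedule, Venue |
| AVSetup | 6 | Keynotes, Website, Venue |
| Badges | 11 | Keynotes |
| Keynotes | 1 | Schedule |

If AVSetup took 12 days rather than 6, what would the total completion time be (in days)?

Critical path before the change: Venue→Website→Signage = 7+1+7 = 15 giving 15 days.
AVSetup is off the critical path — its longest chain is 14 days, giving 1 of slack.
Now Venue→Website→AVSetup = 7+1+12 = 20 is longest, so the finish becomes 20 days.

20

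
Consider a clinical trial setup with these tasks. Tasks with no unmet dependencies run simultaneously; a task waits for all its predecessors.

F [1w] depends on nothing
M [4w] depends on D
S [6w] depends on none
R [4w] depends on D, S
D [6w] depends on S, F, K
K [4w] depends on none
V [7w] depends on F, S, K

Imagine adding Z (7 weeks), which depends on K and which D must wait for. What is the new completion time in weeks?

Originally the project takes 16 weeks.
With Z inserted, D now waits for max(S, F, K, Z).
New critical path: K→Z→D→R = 4+7+6+4 = 21 ⇒ 21 weeks.

21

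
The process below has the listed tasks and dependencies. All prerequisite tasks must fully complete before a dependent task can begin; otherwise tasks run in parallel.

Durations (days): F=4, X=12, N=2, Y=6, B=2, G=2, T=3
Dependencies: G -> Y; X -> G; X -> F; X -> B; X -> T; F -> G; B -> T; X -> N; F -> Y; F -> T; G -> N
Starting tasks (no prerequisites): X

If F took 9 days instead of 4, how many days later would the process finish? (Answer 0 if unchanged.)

The binding path is X→F→G→Y = 12+4+2+6 = 24; finish at 24 days.
F lies on that path, so at 9 days the path becomes 29 days.
That remains the longest chain; total 29 days.
Change in finish: 29 − 24 = +5 days.

5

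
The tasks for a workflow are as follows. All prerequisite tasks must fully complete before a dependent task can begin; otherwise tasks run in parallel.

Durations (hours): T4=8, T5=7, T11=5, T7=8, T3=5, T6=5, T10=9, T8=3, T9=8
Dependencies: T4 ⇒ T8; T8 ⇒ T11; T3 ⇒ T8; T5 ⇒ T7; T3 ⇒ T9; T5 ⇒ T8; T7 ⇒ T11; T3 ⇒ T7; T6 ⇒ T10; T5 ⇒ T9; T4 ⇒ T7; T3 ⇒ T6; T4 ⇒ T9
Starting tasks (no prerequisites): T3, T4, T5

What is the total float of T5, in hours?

1

T4→T7→T11 = 8+8+5 = 21 sets the makespan at 21 hours.
Longest path through T5: 20 hours (earliest finish 7, latest finish 8).
Slack of T5 = 1 − 0 = 1 hour.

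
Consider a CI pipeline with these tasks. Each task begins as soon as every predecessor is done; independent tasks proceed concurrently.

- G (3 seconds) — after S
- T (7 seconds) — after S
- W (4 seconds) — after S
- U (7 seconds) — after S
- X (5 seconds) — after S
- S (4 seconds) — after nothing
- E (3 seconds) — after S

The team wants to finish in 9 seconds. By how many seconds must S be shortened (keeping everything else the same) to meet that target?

2

Current finish: 11 seconds; target: 9.
S is on every critical path, so each second cut from S cuts the finish by one (this holds down to a finish of 8).
Need 11 − 9 = 2 seconds off S → S becomes 2 seconds, finish becomes 9.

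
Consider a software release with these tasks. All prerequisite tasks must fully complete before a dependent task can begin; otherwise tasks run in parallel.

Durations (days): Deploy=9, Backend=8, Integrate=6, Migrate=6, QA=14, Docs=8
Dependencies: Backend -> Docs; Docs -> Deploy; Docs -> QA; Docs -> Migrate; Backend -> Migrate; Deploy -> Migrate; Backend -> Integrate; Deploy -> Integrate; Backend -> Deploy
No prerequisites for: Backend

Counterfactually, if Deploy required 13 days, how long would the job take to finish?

Baseline: Backend→Docs→Deploy→Migrate = 8+8+9+6 = 31 → 31 days.
Deploy is on the critical path; changing it to 13 makes that path 35 days.
That remains the longest chain; total 35 days.

35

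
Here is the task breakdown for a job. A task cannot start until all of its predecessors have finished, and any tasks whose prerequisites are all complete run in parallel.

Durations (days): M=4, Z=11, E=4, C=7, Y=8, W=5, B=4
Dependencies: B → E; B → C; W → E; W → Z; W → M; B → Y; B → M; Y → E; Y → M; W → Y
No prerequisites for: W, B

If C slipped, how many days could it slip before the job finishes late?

Critical path: W→Y→M = 5+8+4 = 17, so the finish is 17 days.
Longest path through C: 11 days (earliest finish 11, latest finish 17).
Slack of C = 10 − 4 = 6 days.

6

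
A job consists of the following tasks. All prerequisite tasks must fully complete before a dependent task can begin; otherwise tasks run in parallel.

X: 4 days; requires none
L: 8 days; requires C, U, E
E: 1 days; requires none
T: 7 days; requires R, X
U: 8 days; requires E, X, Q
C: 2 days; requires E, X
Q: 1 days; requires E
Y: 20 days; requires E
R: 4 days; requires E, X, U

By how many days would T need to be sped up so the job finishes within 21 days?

2

Current finish: 23 days; target: 21.
T is on every critical path, so each day cut from T cuts the finish by one (this holds down to a finish of 21).
Need 23 − 21 = 2 days off T → T becomes 5 days, finish becomes 21.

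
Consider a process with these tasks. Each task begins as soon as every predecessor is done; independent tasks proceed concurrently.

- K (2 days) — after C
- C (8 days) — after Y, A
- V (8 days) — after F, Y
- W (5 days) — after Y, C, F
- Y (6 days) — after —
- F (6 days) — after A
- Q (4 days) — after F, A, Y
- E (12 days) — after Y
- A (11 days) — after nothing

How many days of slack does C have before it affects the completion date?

Critical path: A→F→V = 11+6+8 = 25, so the finish is 25 days.
Longest path through C: 24 days (earliest finish 19, latest finish 20).
So C can slip 20 − 19 = 1 day.

1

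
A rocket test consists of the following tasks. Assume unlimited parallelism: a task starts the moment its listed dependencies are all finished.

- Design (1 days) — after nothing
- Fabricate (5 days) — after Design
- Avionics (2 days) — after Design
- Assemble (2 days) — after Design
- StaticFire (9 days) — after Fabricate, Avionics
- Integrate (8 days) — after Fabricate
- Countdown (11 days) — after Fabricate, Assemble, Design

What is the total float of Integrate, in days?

Design→Fabricate→Countdown = 1+5+11 = 17 sets the makespan at 17 days.
The longest chain containing Integrate totals 14 days.
Slack of Integrate = 9 − 6 = 3 days.

3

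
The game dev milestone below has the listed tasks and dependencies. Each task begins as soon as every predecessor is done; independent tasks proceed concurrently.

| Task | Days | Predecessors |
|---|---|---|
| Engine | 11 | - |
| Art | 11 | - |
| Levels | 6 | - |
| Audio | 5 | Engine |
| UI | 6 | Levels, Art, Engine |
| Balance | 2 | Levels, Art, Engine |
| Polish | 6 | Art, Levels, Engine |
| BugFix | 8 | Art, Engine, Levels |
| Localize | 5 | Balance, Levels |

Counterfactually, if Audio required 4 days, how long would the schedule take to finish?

Actual critical path: Engine→BugFix = 11+8 = 19 ⇒ 19 days.
Audio is off the critical path — its longest chain is 16 days, giving 3 of slack.
No other chain overtakes it, so the finish is 19 days.

19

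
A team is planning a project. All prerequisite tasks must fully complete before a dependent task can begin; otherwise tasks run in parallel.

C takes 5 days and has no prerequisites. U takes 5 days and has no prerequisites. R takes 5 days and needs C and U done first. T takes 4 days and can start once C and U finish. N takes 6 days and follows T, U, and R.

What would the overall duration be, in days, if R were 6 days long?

Actual critical path: C→R→N = 5+5+6 = 16 ⇒ 16 days.
R lies on that path, so at 6 days the path becomes 17 days.
That remains the longest chain; total 17 days.

17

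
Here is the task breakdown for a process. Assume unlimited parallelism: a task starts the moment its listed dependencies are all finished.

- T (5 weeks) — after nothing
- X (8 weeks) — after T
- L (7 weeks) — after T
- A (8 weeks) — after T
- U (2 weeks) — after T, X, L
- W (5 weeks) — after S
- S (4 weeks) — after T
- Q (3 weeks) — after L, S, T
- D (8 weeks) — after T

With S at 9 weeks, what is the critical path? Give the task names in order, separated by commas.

T, S, W

Actual critical path: T→X→U = 5+8+2 = 15 ⇒ 15 weeks.
S is off the critical path — its longest chain is 14 weeks, giving 1 of slack.
Now T→S→W = 5+9+5 = 19 is longest, so the finish becomes 19 weeks.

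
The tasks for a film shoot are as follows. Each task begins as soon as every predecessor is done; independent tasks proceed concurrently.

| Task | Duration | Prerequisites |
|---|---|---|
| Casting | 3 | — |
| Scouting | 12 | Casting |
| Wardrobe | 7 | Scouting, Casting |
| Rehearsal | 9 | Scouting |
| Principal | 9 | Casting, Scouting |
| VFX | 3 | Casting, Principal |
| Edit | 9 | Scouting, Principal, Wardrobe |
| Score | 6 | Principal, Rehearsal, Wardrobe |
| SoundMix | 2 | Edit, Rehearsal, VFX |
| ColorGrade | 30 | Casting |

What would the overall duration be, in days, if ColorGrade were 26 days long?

Critical path before the change: Casting→Scouting→Principal→Edit→SoundMix = 3+12+9+9+2 = 35 giving 35 days.
ColorGrade is off the critical path — its longest chain is 33 days, giving 2 of slack.
That remains the longest chain; total 35 days.

35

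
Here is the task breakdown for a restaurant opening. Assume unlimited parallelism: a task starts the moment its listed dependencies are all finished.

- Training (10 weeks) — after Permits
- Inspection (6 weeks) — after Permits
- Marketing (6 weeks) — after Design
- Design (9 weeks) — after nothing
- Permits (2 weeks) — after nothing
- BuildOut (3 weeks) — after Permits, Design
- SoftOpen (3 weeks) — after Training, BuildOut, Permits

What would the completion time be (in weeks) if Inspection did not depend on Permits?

15

Before: longest chain Permits→Training→SoftOpen = 2+10+3 = 15, finish 15.
Without Permits→Inspection, Inspection's earliest start moves from 2 to 0.
New critical path: Permits→Training→SoftOpen = 2+10+3 = 15 ⇒ 15 weeks.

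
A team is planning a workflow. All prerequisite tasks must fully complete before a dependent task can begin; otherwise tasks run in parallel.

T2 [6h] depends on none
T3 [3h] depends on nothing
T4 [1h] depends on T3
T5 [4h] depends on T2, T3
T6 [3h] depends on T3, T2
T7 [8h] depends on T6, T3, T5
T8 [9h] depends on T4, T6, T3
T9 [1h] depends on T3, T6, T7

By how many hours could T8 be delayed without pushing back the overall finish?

Critical path: T2→T5→T7→T9 = 6+4+8+1 = 19, so the finish is 19 hours.
T8 finishes as early as 18 and must finish by 19.
Float = 19 − 18 = 1.

1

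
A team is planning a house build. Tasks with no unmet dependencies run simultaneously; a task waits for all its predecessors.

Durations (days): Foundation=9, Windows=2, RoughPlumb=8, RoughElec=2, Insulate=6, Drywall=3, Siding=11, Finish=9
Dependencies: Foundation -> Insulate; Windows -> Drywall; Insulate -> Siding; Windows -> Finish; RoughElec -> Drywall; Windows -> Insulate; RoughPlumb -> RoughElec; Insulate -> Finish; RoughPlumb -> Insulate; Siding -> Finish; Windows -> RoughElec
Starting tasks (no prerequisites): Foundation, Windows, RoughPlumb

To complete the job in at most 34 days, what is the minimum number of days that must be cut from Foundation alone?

Current finish: 35 days; target: 34.
Foundation is on every critical path, so each day cut from Foundation cuts the finish by one (this holds down to a finish of 34).
Need 35 − 34 = 1 day off Foundation → Foundation becomes 8 days, finish becomes 34.

1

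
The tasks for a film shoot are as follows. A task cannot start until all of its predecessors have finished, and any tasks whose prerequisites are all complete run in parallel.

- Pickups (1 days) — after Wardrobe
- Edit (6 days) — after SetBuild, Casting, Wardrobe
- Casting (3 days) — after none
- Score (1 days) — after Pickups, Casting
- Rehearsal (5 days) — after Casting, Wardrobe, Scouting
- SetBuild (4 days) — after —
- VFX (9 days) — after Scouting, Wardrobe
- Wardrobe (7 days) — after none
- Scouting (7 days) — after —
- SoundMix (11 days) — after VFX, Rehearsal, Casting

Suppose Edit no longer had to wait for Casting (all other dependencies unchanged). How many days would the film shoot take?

With the dependency in place, Scouting→VFX→SoundMix = 7+9+11 = 27 sets the finish at 27 days.
Dropping Casting→Edit doesn't change Edit's earliest start (7); another predecessor still binds.
New critical path: Scouting→VFX→SoundMix = 7+9+11 = 27 ⇒ 27 days.

27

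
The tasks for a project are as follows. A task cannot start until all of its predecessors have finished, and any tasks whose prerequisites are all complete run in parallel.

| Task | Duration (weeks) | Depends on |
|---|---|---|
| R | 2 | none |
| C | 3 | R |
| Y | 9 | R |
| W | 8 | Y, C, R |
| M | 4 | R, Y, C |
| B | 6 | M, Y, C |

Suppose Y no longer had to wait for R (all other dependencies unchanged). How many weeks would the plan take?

19

Original critical path: R→Y→M→B = 2+9+4+6 = 21 ⇒ 21 weeks.
Without R→Y, Y's earliest start moves from 2 to 0.
The longest chain is now Y→M→B = 9+4+6 = 19, so the plan takes 19 weeks.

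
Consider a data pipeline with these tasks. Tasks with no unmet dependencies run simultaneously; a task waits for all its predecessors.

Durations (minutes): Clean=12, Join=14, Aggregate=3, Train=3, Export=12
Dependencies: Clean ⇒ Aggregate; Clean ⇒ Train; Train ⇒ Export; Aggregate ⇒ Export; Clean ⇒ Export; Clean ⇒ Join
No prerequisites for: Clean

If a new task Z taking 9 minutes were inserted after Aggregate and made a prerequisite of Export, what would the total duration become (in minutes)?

Originally the job takes 27 minutes.
With Z inserted, Export now waits for max(Aggregate, Clean, Train, Z).
New critical path: Clean→Aggregate→Z→Export = 12+3+9+12 = 36 ⇒ 36 minutes.

36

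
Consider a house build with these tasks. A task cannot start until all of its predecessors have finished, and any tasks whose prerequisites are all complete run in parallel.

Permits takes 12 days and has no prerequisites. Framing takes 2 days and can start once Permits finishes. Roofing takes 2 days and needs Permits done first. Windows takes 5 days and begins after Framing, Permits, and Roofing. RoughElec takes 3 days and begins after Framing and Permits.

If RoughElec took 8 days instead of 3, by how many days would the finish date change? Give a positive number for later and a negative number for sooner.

3

Actual critical path: Permits→Framing→Windows = 12+2+5 = 19 ⇒ 19 days.
RoughElec has 2 days of float (longest path through it is 17).
The binding chain switches to Permits→Framing→RoughElec = 12+2+8 = 22; finish 22 days.
Change in finish: 22 − 19 = +3 days.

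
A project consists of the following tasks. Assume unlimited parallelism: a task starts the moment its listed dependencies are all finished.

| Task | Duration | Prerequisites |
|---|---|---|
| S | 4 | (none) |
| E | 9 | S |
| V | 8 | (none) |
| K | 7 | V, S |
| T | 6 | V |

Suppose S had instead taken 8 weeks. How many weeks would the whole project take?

17

As given, the longest chain is V→K = 8+7 = 15, so the finish is 15 weeks.
S has 2 weeks of float (longest path through it is 13).
The binding chain switches to S→E = 8+9 = 17; finish 17 weeks.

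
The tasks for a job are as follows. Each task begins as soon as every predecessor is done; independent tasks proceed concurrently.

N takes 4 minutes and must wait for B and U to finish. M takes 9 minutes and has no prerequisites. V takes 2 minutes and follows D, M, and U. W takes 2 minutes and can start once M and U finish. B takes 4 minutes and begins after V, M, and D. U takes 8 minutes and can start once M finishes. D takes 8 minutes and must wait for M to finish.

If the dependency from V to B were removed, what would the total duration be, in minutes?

Original critical path: M→U→V→B→N = 9+8+2+4+4 = 27 ⇒ 27 minutes.
Without V→B, B's earliest start moves from 19 to 17.
After: M→D→B→N = 9+8+4+4 = 25 → 25 minutes.

25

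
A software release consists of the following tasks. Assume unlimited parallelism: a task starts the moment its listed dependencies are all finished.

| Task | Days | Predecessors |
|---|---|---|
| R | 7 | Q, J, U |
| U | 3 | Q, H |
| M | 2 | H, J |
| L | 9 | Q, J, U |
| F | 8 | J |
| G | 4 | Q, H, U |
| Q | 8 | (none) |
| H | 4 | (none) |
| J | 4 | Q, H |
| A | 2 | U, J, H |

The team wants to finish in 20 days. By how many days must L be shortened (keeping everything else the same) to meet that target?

Current finish: 21 days; target: 20.
L is on every critical path, so each day cut from L cuts the finish by one (this holds down to a finish of 20).
Need 21 − 20 = 1 day off L → L becomes 8 days, finish becomes 20.

1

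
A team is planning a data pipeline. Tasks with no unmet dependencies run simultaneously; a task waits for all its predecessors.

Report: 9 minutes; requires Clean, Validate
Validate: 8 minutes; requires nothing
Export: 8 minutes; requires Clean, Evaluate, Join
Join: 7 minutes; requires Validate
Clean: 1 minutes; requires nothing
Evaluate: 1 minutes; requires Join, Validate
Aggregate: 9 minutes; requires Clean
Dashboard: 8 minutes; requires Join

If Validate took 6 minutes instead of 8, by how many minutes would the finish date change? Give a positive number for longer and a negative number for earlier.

-2

Baseline: Validate→Join→Evaluate→Export = 8+7+1+8 = 24 → 24 minutes.
Validate lies on that path, so at 6 minutes the path becomes 22 minutes.
No other chain overtakes it, so the finish is 22 minutes.
Change in finish: 22 − 24 = -2 minutes.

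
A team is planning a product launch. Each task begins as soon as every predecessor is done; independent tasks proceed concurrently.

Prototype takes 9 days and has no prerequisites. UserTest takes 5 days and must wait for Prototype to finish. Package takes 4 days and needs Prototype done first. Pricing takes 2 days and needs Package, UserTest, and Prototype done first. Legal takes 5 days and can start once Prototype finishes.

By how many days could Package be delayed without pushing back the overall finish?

Critical path: Prototype→UserTest→Pricing = 9+5+2 = 16, so the finish is 16 days.
Longest path through Package: 15 days (earliest finish 13, latest finish 14).
Slack of Package = 10 − 9 = 1 day.

1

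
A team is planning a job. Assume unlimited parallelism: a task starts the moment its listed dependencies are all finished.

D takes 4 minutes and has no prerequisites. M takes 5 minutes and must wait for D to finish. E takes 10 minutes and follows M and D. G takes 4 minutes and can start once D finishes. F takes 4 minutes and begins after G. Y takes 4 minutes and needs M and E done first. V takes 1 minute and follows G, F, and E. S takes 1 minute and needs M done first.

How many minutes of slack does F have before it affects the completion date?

10

The longest chain is D→M→E→Y = 4+5+10+4 = 23; overall finish 23 minutes.
Longest path through F: 13 minutes (earliest finish 12, latest finish 22).
Slack of F = 18 − 8 = 10 minutes.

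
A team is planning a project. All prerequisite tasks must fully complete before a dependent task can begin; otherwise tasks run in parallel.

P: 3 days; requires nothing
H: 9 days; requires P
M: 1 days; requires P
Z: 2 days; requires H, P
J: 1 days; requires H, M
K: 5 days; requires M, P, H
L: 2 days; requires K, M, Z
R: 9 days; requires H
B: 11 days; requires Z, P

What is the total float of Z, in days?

0

The longest chain is P→H→Z→B = 3+9+2+11 = 25; overall finish 25 days.
Z finishes as early as 14 and must finish by 14.
So Z can slip 14 − 14 = 0 days.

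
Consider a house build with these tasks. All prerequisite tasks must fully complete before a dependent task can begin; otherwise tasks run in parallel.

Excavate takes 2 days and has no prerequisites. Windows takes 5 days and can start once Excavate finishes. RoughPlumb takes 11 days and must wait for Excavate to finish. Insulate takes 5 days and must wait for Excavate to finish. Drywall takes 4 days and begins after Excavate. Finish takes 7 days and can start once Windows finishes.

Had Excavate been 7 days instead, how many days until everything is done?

Baseline: Excavate→Windows→Finish = 2+5+7 = 14 → 14 days.
Excavate is on the critical path; changing it to 7 makes that path 19 days.
That remains the longest chain; total 19 days.

19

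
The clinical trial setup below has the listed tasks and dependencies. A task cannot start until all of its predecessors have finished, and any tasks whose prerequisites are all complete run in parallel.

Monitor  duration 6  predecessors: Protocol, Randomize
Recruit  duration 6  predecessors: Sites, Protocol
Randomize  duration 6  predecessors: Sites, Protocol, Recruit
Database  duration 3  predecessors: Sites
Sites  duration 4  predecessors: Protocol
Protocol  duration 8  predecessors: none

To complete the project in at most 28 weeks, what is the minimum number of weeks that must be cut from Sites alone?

2

Current finish: 30 weeks; target: 28.
Sites is on every critical path, so each week cut from Sites cuts the finish by one (this holds down to a finish of 27).
Need 30 − 28 = 2 weeks off Sites → Sites becomes 2 weeks, finish becomes 28.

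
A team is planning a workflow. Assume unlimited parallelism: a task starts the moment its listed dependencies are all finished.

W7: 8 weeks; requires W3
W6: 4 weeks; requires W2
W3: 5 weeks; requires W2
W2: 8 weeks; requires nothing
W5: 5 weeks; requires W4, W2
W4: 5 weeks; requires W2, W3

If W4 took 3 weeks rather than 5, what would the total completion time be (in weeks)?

Baseline: W2→W3→W4→W5 = 8+5+5+5 = 23 → 23 weeks.
Since W4 is critical, the -2 change carries straight to that chain (now 21 weeks).
The critical path is still W2→W3→W4→W5; finish is now 21 weeks.

21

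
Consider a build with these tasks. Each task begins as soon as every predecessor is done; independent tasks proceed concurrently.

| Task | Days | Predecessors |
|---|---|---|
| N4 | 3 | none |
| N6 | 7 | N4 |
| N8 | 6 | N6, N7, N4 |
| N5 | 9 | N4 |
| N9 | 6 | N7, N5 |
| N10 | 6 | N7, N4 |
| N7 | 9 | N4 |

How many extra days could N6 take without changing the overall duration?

2

Critical path: N4→N5→N9 = 3+9+6 = 18, so the finish is 18 days.
Longest path through N6: 16 days (earliest finish 10, latest finish 12).
So N6 can slip 12 − 10 = 2 days.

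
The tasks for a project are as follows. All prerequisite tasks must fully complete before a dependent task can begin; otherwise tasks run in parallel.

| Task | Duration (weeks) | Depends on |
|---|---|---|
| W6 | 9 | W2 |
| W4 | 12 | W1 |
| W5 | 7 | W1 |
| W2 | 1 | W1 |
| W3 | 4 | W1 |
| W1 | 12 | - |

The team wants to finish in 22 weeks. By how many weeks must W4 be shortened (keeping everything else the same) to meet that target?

Current finish: 24 weeks; target: 22.
W4 is on every critical path, so each week cut from W4 cuts the finish by one (this holds down to a finish of 22).
Need 24 − 22 = 2 weeks off W4 → W4 becomes 10 weeks, finish becomes 22.

2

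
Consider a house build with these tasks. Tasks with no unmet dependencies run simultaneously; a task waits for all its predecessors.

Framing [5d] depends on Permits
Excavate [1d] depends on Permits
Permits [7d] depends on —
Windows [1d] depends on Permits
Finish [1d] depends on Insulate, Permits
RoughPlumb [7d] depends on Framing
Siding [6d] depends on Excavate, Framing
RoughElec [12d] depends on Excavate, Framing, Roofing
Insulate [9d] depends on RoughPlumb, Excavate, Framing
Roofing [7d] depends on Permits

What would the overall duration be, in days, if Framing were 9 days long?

33

As given, the longest chain is Permits→Framing→RoughPlumb→Insulate→Finish = 7+5+7+9+1 = 29, so the finish is 29 days.
Framing is on the critical path; changing it to 9 makes that path 33 days.
No other chain overtakes it, so the finish is 33 days.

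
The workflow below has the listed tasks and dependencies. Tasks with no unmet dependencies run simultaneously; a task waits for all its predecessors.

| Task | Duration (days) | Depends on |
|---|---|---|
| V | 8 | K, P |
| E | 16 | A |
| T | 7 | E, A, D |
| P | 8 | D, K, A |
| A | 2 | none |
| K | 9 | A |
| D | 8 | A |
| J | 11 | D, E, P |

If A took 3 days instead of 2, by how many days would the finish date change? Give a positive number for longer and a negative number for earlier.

1

Baseline: A→K→P→J = 2+9+8+11 = 30 → 30 days.
A is on the critical path; changing it to 3 makes that path 31 days.
No other chain overtakes it, so the finish is 31 days.
Change in finish: 31 − 30 = +1 days.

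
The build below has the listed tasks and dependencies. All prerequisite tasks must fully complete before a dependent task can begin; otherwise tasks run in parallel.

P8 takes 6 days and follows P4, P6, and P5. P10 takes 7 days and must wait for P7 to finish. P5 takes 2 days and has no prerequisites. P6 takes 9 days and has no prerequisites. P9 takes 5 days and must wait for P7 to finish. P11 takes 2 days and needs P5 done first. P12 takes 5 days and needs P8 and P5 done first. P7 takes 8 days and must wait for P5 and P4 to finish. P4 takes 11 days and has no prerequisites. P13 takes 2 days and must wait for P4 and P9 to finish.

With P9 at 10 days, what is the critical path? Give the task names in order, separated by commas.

P4, P7, P9, P13

As given, the longest chain is P4→P7→P9→P13 = 11+8+5+2 = 26, so the finish is 26 days.
P9 lies on that path, so at 10 days the path becomes 31 days.
No other chain overtakes it, so the finish is 31 days.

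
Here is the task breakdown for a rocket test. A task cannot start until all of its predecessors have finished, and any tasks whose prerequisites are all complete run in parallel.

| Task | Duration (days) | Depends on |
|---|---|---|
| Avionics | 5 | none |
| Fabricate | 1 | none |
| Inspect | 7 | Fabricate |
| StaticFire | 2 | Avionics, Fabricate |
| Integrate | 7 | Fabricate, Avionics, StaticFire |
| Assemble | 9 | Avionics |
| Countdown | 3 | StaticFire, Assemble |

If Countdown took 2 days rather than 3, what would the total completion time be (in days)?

Actual critical path: Avionics→Assemble→Countdown = 5+9+3 = 17 ⇒ 17 days.
Countdown lies on that path, so at 2 days the path becomes 16 days.
That remains the longest chain; total 16 days.

16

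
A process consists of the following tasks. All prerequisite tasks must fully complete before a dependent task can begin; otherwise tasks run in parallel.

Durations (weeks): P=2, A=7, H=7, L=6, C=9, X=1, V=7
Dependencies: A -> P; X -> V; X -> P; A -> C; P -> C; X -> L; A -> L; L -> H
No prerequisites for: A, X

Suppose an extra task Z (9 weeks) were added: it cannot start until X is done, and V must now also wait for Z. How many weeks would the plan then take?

Originally the plan takes 20 weeks.
With Z inserted, V now waits for max(X, Z).
New critical path: A→L→H = 7+6+7 = 20 ⇒ 20 weeks.

20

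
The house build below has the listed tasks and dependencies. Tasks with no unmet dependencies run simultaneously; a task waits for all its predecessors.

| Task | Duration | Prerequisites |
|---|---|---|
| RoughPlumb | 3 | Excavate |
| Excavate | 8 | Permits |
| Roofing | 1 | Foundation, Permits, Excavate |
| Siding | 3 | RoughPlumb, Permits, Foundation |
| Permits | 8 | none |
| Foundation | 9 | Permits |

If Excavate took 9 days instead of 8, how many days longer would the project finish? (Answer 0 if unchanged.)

The binding path is Permits→Excavate→RoughPlumb→Siding = 8+8+3+3 = 22; finish at 22 days.
Excavate lies on that path, so at 9 days the path becomes 23 days.
The critical path is still Permits→Excavate→RoughPlumb→Siding; finish is now 23 days.
Change in finish: 23 − 22 = +1 days.

1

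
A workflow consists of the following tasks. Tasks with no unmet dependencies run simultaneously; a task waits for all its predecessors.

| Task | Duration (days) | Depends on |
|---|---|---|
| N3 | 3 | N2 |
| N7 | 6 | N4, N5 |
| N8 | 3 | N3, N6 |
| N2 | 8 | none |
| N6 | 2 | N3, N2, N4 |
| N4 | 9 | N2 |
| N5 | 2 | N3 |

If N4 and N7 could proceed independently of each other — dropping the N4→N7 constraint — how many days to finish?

22

Original critical path: N2→N4→N7 = 8+9+6 = 23 ⇒ 23 days.
Without N4→N7, N7's earliest start moves from 17 to 13.
New critical path: N2→N4→N6→N8 = 8+9+2+3 = 22 ⇒ 22 days.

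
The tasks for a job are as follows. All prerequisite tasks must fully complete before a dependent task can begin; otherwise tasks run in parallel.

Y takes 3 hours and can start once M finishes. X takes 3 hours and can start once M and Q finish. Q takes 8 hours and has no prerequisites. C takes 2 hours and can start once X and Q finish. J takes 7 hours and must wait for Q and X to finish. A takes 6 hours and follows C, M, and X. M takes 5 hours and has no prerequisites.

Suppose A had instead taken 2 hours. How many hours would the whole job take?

18

Critical path before the change: Q→X→C→A = 8+3+2+6 = 19 giving 19 hours.
A is on the critical path; changing it to 2 makes that path 15 hours.
New critical path: Q→X→J = 8+3+7 = 18 ⇒ 18 hours.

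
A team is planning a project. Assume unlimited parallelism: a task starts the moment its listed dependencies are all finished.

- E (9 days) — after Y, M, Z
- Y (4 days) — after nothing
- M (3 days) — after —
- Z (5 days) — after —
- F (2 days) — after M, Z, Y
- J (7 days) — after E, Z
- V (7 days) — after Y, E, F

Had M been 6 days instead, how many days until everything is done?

Baseline: Z→E→V = 5+9+7 = 21 → 21 days.
The longest path through M is only 19 days, so M has float 2.
Now M→E→V = 6+9+7 = 22 is longest, so the finish becomes 22 days.

22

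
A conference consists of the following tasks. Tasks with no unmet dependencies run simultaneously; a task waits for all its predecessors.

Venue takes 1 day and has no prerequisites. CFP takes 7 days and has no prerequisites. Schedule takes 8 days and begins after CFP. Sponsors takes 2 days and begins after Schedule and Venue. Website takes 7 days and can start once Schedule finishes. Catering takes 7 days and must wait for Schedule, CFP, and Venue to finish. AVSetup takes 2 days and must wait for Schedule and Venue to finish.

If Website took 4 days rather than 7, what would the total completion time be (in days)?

The binding path is CFP→Schedule→Website = 7+8+7 = 22; finish at 22 days.
Website is on the critical path; changing it to 4 makes that path 19 days.
The binding chain switches to CFP→Schedule→Catering = 7+8+7 = 22; finish 22 days.

22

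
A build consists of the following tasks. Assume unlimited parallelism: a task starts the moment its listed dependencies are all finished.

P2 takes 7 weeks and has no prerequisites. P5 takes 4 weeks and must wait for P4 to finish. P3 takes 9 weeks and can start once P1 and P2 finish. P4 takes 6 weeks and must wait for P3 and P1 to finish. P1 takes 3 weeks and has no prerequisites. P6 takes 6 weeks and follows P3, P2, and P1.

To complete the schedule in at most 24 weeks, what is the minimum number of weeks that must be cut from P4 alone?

Current finish: 26 weeks; target: 24.
P4 is on every critical path, so each week cut from P4 cuts the finish by one (this holds down to a finish of 22).
Need 26 − 24 = 2 weeks off P4 → P4 becomes 4 weeks, finish becomes 24.

2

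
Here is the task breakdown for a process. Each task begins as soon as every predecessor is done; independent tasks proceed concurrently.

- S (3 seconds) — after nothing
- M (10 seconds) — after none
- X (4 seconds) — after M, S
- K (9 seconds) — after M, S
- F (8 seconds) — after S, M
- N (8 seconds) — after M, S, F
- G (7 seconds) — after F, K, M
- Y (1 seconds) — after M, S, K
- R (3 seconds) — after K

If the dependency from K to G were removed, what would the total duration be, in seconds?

Original critical path: M→K→G = 10+9+7 = 26 ⇒ 26 seconds.
Without K→G, G's earliest start moves from 19 to 18.
The longest chain is now M→F→N = 10+8+8 = 26, so the process takes 26 seconds.

26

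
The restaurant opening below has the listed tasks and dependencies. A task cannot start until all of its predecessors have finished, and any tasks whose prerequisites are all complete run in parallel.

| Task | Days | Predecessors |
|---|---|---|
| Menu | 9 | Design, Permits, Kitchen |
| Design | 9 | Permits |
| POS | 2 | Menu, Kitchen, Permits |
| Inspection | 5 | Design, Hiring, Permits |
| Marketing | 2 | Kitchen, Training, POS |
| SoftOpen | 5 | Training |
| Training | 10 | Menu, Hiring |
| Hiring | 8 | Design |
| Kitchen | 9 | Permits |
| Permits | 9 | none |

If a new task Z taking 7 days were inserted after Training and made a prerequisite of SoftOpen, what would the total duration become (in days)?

49

Originally the plan takes 42 days.
With Z inserted, SoftOpen now waits for max(Training, Z).
New critical path: Permits→Design→Menu→Training→Z→SoftOpen = 9+9+9+10+7+5 = 49 ⇒ 49 days.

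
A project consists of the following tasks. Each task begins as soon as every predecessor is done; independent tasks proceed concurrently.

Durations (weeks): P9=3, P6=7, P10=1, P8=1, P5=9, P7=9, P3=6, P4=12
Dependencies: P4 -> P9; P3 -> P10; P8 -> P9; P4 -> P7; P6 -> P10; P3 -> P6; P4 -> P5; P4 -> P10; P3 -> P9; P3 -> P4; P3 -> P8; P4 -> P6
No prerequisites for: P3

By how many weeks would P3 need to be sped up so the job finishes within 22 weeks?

5

Current finish: 27 weeks; target: 22.
P3 is on every critical path, so each week cut from P3 cuts the finish by one (this holds down to a finish of 22).
Need 27 − 22 = 5 weeks off P3 → P3 becomes 1 week, finish becomes 22.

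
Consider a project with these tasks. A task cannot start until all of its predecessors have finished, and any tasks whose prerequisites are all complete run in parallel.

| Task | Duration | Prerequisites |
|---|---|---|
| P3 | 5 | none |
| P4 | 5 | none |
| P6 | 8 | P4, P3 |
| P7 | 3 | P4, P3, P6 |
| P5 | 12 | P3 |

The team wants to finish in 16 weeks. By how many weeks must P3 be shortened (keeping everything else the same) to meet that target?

Current finish: 17 weeks; target: 16.
P3 is on every critical path, so each week cut from P3 cuts the finish by one (this holds down to a finish of 16).
Need 17 − 16 = 1 week off P3 → P3 becomes 4 weeks, finish becomes 16.

1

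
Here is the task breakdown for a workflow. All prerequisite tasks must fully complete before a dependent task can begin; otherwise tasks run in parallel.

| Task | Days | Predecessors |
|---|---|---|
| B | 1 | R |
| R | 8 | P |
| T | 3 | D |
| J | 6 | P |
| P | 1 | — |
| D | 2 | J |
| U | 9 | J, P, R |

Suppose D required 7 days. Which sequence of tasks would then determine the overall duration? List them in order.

As given, the longest chain is P→R→U = 1+8+9 = 18, so the finish is 18 days.
D is off the critical path — its longest chain is 12 days, giving 6 of slack.
That remains the longest chain; total 18 days.

P, R, U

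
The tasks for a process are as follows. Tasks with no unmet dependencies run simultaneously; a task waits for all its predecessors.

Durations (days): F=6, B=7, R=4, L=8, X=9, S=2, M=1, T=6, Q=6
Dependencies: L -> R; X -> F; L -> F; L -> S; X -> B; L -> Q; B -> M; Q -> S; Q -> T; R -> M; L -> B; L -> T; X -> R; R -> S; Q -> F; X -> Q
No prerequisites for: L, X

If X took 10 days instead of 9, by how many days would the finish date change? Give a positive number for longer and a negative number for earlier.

Critical path before the change: X→Q→T = 9+6+6 = 21 giving 21 days.
X is on the critical path; changing it to 10 makes that path 22 days.
No other chain overtakes it, so the finish is 22 days.
Change in finish: 22 − 21 = +1 days.

1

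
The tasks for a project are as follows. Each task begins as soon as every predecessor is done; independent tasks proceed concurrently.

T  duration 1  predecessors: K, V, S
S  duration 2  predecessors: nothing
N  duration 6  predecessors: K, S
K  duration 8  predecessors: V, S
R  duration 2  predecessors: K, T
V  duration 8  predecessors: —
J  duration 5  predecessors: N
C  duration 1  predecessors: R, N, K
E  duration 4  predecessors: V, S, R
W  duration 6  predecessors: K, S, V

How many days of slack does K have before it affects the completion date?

0

Critical path: V→K→N→J = 8+8+6+5 = 27, so the finish is 27 days.
The longest chain containing K totals 27 days.
So K can slip 16 − 16 = 0 days.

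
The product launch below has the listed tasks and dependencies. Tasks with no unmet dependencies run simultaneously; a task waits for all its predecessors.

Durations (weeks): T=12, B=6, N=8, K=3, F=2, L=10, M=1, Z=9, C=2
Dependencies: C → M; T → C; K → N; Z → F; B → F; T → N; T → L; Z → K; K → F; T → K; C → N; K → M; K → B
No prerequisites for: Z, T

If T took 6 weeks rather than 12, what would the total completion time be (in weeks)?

20

The binding path is T→K→B→F = 12+3+6+2 = 23; finish at 23 weeks.
Since T is critical, the -6 change carries straight to that chain (now 17 weeks).
New critical path: Z→K→B→F = 9+3+6+2 = 20 ⇒ 20 weeks.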